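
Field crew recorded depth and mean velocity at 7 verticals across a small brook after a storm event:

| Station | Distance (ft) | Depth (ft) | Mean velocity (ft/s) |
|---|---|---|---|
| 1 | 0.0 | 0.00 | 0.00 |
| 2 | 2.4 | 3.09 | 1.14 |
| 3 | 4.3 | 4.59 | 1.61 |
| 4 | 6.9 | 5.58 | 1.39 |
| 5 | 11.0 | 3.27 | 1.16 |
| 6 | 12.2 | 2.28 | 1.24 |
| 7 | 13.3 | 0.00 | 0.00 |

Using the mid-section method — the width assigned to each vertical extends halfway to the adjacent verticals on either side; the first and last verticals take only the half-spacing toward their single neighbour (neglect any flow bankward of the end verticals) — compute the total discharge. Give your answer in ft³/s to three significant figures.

63.5 ft³/s

w_2 = (4.3 − 0.0)/2 = 2.15 ft; q_2 = 1.14 × 3.09 × 2.15 = 7.574 ft³/s
w_3 = (6.9 − 2.4)/2 = 2.25 ft; q_3 = 1.61 × 4.59 × 2.25 = 16.63 ft³/s
w_4 = (11.0 − 4.3)/2 = 3.35 ft; q_4 = 1.39 × 5.58 × 3.35 = 25.98 ft³/s
w_5 = (12.2 − 6.9)/2 = 2.65 ft; q_5 = 1.16 × 3.27 × 2.65 = 10.05 ft³/s
w_6 = (13.3 − 11.0)/2 = 1.15 ft; q_6 = 1.24 × 2.28 × 1.15 = 3.251 ft³/s
Stations 1, 7 contribute zero (depth or velocity is 0).
Q = Σ qᵢ = 63.49 ft³/s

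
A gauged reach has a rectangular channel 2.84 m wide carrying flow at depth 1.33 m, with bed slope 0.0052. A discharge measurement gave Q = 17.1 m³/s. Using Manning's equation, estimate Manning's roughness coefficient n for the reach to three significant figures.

A = b·y = 2.84 × 1.33 = 3.777 m²
P = b + 2y = 2.84 + 2×1.33 = 5.500 m
R = A/P = 3.777/5.500 = 0.6868 m
n = (1/Q)·A·R^(2/3)·S^(1/2) = (1/17.1) × 3.777 × 0.7784 × 0.07211 = 0.01240

0.0124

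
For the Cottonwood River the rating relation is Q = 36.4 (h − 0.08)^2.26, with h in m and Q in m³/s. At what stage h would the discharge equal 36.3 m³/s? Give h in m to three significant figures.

1.08 m

h − h₀ = (Q/C)^(1/b) = (36.3/36.4)^(1/2.26) = 0.9988 m
h = 0.08 + 0.9988 = 1.079 m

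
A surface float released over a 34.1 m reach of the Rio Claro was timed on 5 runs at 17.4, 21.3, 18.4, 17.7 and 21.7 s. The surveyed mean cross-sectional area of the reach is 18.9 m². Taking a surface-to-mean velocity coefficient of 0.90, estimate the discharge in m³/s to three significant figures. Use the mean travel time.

30.1 m³/s

t̄ = (17.4 + 21.3 + 18.4 + 17.7 + 21.7) / 5 = 19.3 s
v_surface = L / t̄ = 34.1 / 19.3 = 1.767 m/s
v_mean = 0.90 × 1.767 = 1.590 m/s
Q = A × v_mean = 18.9 × 1.590 = 30.05 m³/s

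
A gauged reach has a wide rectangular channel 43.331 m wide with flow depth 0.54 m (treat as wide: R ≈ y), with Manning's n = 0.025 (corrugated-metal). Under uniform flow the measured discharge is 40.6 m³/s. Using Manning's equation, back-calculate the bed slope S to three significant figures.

0.00428

A = b·y = 43.331 × 0.54 = 23.40 m²
Wide channel: R ≈ y = 0.54 m
S = (Q·n / (1·A·R^(2/3)))² = (40.6×0.025 / (1×23.40×0.6631))² = 0.004279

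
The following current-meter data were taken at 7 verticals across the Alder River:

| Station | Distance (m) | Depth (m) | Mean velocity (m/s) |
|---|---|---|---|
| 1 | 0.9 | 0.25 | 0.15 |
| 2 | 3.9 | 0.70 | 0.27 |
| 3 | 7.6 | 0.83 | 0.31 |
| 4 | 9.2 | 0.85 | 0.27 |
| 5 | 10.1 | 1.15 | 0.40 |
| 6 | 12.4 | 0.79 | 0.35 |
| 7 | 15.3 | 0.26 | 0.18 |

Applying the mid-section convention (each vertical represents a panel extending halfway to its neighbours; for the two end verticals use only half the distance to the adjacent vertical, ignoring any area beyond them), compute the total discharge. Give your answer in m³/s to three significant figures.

3.18 m³/s

w_1 = (3.9 − 0.9)/2 = 1.5 m; q_1 = 0.15 × 0.25 × 1.5 = 0.05625 m³/s
w_2 = (7.6 − 0.9)/2 = 3.35 m; q_2 = 0.27 × 0.70 × 3.35 = 0.6332 m³/s
w_3 = (9.2 − 3.9)/2 = 2.65 m; q_3 = 0.31 × 0.83 × 2.65 = 0.6818 m³/s
w_4 = (10.1 − 7.6)/2 = 1.25 m; q_4 = 0.27 × 0.85 × 1.25 = 0.2869 m³/s
w_5 = (12.4 − 9.2)/2 = 1.6 m; q_5 = 0.40 × 1.15 × 1.6 = 0.7360 m³/s
w_6 = (15.3 − 10.1)/2 = 2.6 m; q_6 = 0.35 × 0.79 × 2.6 = 0.7189 m³/s
w_7 = (15.3 − 12.4)/2 = 1.45 m; q_7 = 0.18 × 0.26 × 1.45 = 0.06786 m³/s
Q = Σ qᵢ = 3.181 m³/s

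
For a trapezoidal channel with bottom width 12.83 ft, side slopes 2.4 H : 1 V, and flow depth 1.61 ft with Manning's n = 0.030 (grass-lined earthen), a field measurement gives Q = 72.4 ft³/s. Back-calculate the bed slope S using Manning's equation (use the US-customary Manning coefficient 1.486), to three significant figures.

0.00216

A = (b + z·y)·y = (12.83 + 2.4×1.61)×1.61 = 26.88 ft²
P = b + 2y√(1+z²) = 12.83 + 2×1.61×√(1+2.4²) = 21.20 ft
R = A/P = 26.88/21.20 = 1.268 ft
S = (Q·n / (1.486·A·R^(2/3)))² = (72.4×0.030 / (1.486×26.88×1.171))² = 0.002156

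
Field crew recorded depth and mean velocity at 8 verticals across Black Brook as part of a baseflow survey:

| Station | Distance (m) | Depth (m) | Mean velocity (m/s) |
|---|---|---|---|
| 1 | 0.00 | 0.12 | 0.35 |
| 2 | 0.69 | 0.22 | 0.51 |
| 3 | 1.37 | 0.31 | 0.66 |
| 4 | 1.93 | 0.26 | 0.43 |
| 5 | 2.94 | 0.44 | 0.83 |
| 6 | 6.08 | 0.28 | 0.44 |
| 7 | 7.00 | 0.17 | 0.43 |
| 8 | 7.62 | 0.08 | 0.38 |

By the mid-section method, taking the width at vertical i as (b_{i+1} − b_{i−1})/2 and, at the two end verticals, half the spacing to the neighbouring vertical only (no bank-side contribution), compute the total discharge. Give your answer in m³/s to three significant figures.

1.38 m³/s

w_1 = (0.69 − 0.00)/2 = 0.345 m; q_1 = 0.35 × 0.12 × 0.345 = 0.01449 m³/s
w_2 = (1.37 − 0.00)/2 = 0.685 m; q_2 = 0.51 × 0.22 × 0.685 = 0.07686 m³/s
w_3 = (1.93 − 0.69)/2 = 0.62 m; q_3 = 0.66 × 0.31 × 0.62 = 0.1269 m³/s
w_4 = (2.94 − 1.37)/2 = 0.785 m; q_4 = 0.43 × 0.26 × 0.785 = 0.08776 m³/s
w_5 = (6.08 − 1.93)/2 = 2.075 m; q_5 = 0.83 × 0.44 × 2.075 = 0.7578 m³/s
w_6 = (7.00 − 2.94)/2 = 2.03 m; q_6 = 0.44 × 0.28 × 2.03 = 0.2501 m³/s
w_7 = (7.62 − 6.08)/2 = 0.77 m; q_7 = 0.43 × 0.17 × 0.77 = 0.05629 m³/s
w_8 = (7.62 − 7.00)/2 = 0.31 m; q_8 = 0.38 × 0.08 × 0.31 = 0.009424 m³/s
Q = Σ qᵢ = 1.380 m³/s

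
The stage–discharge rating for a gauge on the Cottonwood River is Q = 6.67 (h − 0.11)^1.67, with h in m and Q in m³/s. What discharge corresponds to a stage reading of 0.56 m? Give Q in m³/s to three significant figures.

Q = 6.67 × (0.56 − 0.11)^1.67 = 6.67 × 0.45^1.67 = 1.758 m³/s

1.76 m³/s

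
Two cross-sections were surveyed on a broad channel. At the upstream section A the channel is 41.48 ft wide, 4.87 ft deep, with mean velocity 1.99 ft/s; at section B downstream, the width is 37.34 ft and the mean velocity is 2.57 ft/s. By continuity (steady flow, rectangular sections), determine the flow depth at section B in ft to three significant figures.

Q = A₁V₁ = (41.48×4.87) × 1.99 = 402.0 ft³/s
d₂ = Q/(b₂ V₂) = 402.0/(37.34×2.57) = 4.189 ft

4.19 ft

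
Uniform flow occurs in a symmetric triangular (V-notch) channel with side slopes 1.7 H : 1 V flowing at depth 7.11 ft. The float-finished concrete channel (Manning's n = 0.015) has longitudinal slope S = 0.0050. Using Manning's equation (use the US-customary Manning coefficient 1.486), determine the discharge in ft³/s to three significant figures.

A = z·y² = 1.7×7.11² = 85.94 ft²
P = 2y√(1+z²) = 2×7.11×√(1+1.7²) = 28.05 ft
R = A/P = 85.94/28.05 = 3.064 ft
Q = (1.486/n)·A·R^(2/3)·S^(1/2) = (1.486/0.015) × 85.94 × 3.064^(2/3) × 0.0050^(1/2) = 1270 ft³/s

1270 ft³/s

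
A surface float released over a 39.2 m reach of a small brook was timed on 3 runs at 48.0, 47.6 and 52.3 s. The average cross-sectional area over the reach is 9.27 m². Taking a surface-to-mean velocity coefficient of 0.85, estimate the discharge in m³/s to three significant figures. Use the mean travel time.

t̄ = (48.0 + 47.6 + 52.3) / 3 = 49.3 s
v_surface = L / t̄ = 39.2 / 49.3 = 0.7951 m/s
v_mean = 0.85 × 0.7951 = 0.6759 m/s
Q = A × v_mean = 9.27 × 0.6759 = 6.265 m³/s

6.27 m³/s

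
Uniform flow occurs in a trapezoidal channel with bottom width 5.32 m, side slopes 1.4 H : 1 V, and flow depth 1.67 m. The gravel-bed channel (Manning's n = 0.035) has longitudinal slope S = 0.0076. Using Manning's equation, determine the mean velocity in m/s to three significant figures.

A = (b + z·y)·y = (5.32 + 1.4×1.67)×1.67 = 12.79 m²
P = b + 2y√(1+z²) = 5.32 + 2×1.67×√(1+1.4²) = 11.07 m
R = A/P = 12.79/11.07 = 1.156 m
Q = (1/n)·A·R^(2/3)·S^(1/2) = (1/0.035) × 12.79 × 1.156^(2/3) × 0.0076^(1/2) = 35.08 m³/s
V = Q/A = 35.08/12.79 = 2.743 m/s

2.74 m/s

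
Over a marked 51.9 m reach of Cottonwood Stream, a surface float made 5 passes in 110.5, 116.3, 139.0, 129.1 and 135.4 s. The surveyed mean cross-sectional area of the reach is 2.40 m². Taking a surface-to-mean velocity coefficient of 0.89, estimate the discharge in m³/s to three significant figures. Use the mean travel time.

0.879 m³/s

t̄ = (110.5 + 116.3 + 139.0 + 129.1 + 135.4) / 5 = 126.06 s
v_surface = L / t̄ = 51.9 / 126.06 = 0.4117 m/s
v_mean = 0.89 × 0.4117 = 0.3664 m/s
Q = A × v_mean = 2.40 × 0.3664 = 0.8794 m³/s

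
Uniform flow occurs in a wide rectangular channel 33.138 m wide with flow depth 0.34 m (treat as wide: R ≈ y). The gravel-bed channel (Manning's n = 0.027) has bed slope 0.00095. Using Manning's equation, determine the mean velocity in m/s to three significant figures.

0.556 m/s

A = b·y = 33.138 × 0.34 = 11.27 m²
Wide channel: R ≈ y = 0.34 m
Q = (1/n)·A·R^(2/3)·S^(1/2) = (1/0.027) × 11.27 × 0.3400^(2/3) × 0.00095^(1/2) = 6.266 m³/s
V = Q/A = 6.266/11.27 = 0.5561 m/s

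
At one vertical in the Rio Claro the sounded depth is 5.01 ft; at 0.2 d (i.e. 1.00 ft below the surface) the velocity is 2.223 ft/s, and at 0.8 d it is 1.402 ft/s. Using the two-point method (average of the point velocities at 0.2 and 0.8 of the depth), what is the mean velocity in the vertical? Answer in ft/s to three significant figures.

v̄ = (2.223 + 1.402) / 2 = 1.813 ft/s

1.81 ft/s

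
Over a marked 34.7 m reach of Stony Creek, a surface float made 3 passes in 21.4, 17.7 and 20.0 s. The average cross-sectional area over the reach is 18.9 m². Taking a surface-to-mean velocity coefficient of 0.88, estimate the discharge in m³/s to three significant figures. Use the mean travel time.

29.3 m³/s

t̄ = (21.4 + 17.7 + 20.0) / 3 = 19.7 s
v_surface = L / t̄ = 34.7 / 19.7 = 1.761 m/s
v_mean = 0.88 × 1.761 = 1.550 m/s
Q = A × v_mean = 18.9 × 1.550 = 29.30 m³/s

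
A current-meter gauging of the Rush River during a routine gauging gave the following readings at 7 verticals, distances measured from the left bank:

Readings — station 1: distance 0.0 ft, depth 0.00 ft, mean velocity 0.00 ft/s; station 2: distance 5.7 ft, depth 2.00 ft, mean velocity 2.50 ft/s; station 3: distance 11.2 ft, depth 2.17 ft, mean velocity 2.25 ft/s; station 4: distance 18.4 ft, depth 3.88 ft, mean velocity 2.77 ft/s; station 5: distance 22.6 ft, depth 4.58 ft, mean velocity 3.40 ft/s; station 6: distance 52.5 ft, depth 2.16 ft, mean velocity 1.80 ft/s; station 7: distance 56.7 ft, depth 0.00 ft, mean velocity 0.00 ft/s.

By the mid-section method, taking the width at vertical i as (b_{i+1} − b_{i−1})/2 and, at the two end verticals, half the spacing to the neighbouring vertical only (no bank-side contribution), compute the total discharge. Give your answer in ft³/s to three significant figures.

w_2 = (11.2 − 0.0)/2 = 5.6 ft; q_2 = 2.50 × 2.00 × 5.6 = 28.00 ft³/s
w_3 = (18.4 − 5.7)/2 = 6.35 ft; q_3 = 2.25 × 2.17 × 6.35 = 31.00 ft³/s
w_4 = (22.6 − 11.2)/2 = 5.7 ft; q_4 = 2.77 × 3.88 × 5.7 = 61.26 ft³/s
w_5 = (52.5 − 18.4)/2 = 17.05 ft; q_5 = 3.40 × 4.58 × 17.05 = 265.5 ft³/s
w_6 = (56.7 − 22.6)/2 = 17.05 ft; q_6 = 1.80 × 2.16 × 17.05 = 66.29 ft³/s
Stations 1, 7 contribute zero (depth or velocity is 0).
Q = Σ qᵢ = 452.1 ft³/s

452 ft³/s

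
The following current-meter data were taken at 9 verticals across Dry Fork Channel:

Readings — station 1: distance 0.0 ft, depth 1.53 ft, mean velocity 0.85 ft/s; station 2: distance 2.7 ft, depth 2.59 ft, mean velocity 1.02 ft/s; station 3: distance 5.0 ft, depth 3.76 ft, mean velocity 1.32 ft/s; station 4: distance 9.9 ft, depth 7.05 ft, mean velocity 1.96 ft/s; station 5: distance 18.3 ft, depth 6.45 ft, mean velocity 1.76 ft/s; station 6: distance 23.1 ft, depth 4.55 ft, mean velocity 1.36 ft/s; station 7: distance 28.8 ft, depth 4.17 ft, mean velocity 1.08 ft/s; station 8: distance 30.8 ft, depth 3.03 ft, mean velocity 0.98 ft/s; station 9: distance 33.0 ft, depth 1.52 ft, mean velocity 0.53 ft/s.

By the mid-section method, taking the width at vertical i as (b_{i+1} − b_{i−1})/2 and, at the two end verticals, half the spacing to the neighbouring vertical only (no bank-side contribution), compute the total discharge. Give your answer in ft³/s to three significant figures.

w_1 = (2.7 − 0.0)/2 = 1.35 ft; q_1 = 0.85 × 1.53 × 1.35 = 1.756 ft³/s
w_2 = (5.0 − 0.0)/2 = 2.5 ft; q_2 = 1.02 × 2.59 × 2.5 = 6.605 ft³/s
w_3 = (9.9 − 2.7)/2 = 3.6 ft; q_3 = 1.32 × 3.76 × 3.6 = 17.87 ft³/s
w_4 = (18.3 − 5.0)/2 = 6.65 ft; q_4 = 1.96 × 7.05 × 6.65 = 91.89 ft³/s
w_5 = (23.1 − 9.9)/2 = 6.6 ft; q_5 = 1.76 × 6.45 × 6.6 = 74.92 ft³/s
w_6 = (28.8 − 18.3)/2 = 5.25 ft; q_6 = 1.36 × 4.55 × 5.25 = 32.49 ft³/s
w_7 = (30.8 − 23.1)/2 = 3.85 ft; q_7 = 1.08 × 4.17 × 3.85 = 17.34 ft³/s
w_8 = (33.0 − 28.8)/2 = 2.1 ft; q_8 = 0.98 × 3.03 × 2.1 = 6.236 ft³/s
w_9 = (33.0 − 30.8)/2 = 1.1 ft; q_9 = 0.53 × 1.52 × 1.1 = 0.8862 ft³/s
Q = Σ qᵢ = 250.0 ft³/s

250 ft³/s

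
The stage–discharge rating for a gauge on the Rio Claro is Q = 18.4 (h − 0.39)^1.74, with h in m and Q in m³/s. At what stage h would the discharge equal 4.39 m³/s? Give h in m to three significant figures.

0.829 m

h − h₀ = (Q/C)^(1/b) = (4.39/18.4)^(1/1.74) = 0.4389 m
h = 0.39 + 0.4389 = 0.8289 m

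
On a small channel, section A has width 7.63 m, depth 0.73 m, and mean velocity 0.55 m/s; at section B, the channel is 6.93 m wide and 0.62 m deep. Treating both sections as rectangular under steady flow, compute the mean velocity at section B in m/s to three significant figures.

Q = A₁V₁ = (7.63×0.73) × 0.55 = 3.063 m³/s
A₂ = 6.93 × 0.62 = 4.297 m²
V₂ = Q/A₂ = 3.063/4.297 = 0.7130 m/s

0.713 m/s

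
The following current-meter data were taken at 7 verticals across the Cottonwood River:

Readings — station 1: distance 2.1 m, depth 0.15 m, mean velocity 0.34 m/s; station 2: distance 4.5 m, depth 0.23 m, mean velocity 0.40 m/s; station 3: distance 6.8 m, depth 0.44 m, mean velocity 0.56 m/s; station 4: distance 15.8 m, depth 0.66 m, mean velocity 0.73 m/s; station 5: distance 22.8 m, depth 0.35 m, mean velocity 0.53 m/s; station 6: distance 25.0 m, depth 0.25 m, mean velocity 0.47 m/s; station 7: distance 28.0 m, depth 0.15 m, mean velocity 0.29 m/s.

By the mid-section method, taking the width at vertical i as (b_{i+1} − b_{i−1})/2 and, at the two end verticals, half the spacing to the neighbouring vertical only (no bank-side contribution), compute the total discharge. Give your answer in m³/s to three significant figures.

6.75 m³/s

w_1 = (4.5 − 2.1)/2 = 1.2 m; q_1 = 0.34 × 0.15 × 1.2 = 0.06120 m³/s
w_2 = (6.8 − 2.1)/2 = 2.35 m; q_2 = 0.40 × 0.23 × 2.35 = 0.2162 m³/s
w_3 = (15.8 − 4.5)/2 = 5.65 m; q_3 = 0.56 × 0.44 × 5.65 = 1.392 m³/s
w_4 = (22.8 − 6.8)/2 = 8 m; q_4 = 0.73 × 0.66 × 8 = 3.854 m³/s
w_5 = (25.0 − 15.8)/2 = 4.6 m; q_5 = 0.53 × 0.35 × 4.6 = 0.8533 m³/s
w_6 = (28.0 − 22.8)/2 = 2.6 m; q_6 = 0.47 × 0.25 × 2.6 = 0.3055 m³/s
w_7 = (28.0 − 25.0)/2 = 1.5 m; q_7 = 0.29 × 0.15 × 1.5 = 0.06525 m³/s
Q = Σ qᵢ = 6.748 m³/s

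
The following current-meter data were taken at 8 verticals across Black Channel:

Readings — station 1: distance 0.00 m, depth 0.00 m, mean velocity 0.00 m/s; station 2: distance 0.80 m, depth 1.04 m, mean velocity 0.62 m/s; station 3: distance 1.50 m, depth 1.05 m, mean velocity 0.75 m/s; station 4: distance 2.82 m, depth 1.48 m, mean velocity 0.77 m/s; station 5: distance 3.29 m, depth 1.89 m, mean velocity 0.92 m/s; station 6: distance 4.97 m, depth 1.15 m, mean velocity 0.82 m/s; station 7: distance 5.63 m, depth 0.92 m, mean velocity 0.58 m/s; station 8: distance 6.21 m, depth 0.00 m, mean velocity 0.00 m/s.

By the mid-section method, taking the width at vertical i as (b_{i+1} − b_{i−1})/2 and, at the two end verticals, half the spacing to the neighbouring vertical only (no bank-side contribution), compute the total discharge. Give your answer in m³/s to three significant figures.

w_2 = (1.50 − 0.00)/2 = 0.75 m; q_2 = 0.62 × 1.04 × 0.75 = 0.4836 m³/s
w_3 = (2.82 − 0.80)/2 = 1.01 m; q_3 = 0.75 × 1.05 × 1.01 = 0.7954 m³/s
w_4 = (3.29 − 1.50)/2 = 0.895 m; q_4 = 0.77 × 1.48 × 0.895 = 1.020 m³/s
w_5 = (4.97 − 2.82)/2 = 1.075 m; q_5 = 0.92 × 1.89 × 1.075 = 1.869 m³/s
w_6 = (5.63 − 3.29)/2 = 1.17 m; q_6 = 0.82 × 1.15 × 1.17 = 1.103 m³/s
w_7 = (6.21 − 4.97)/2 = 0.62 m; q_7 = 0.58 × 0.92 × 0.62 = 0.3308 m³/s
Stations 1, 8 contribute zero (depth or velocity is 0).
Q = Σ qᵢ = 5.602 m³/s

5.60 m³/s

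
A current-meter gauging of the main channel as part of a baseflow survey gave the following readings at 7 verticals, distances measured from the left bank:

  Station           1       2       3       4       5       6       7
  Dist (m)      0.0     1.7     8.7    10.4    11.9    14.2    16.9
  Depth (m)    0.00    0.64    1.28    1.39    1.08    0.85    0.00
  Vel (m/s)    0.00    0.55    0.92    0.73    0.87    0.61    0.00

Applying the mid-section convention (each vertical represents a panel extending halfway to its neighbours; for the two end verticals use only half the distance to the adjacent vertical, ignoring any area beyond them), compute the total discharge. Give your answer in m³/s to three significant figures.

11.4 m³/s

w_2 = (8.7 − 0.0)/2 = 4.35 m; q_2 = 0.55 × 0.64 × 4.35 = 1.531 m³/s
w_3 = (10.4 − 1.7)/2 = 4.35 m; q_3 = 0.92 × 1.28 × 4.35 = 5.123 m³/s
w_4 = (11.9 − 8.7)/2 = 1.6 m; q_4 = 0.73 × 1.39 × 1.6 = 1.624 m³/s
w_5 = (14.2 − 10.4)/2 = 1.9 m; q_5 = 0.87 × 1.08 × 1.9 = 1.785 m³/s
w_6 = (16.9 − 11.9)/2 = 2.5 m; q_6 = 0.61 × 0.85 × 2.5 = 1.296 m³/s
Stations 1, 7 contribute zero (depth or velocity is 0).
Q = Σ qᵢ = 11.36 m³/s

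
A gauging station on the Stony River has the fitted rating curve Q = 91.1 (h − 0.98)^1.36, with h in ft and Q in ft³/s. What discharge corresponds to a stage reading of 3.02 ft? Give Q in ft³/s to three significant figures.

Q = 91.1 × (3.02 − 0.98)^1.36 = 91.1 × 2.04^1.36 = 240.2 ft³/s

240 ft³/s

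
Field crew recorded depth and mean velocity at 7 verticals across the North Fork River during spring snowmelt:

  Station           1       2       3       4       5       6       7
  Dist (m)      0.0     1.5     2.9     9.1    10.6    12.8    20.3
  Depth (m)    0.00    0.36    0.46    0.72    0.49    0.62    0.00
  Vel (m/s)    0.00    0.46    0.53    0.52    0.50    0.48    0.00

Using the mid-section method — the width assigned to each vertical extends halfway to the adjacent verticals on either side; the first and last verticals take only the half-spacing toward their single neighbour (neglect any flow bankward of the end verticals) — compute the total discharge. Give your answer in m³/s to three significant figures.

w_2 = (2.9 − 0.0)/2 = 1.45 m; q_2 = 0.46 × 0.36 × 1.45 = 0.2401 m³/s
w_3 = (9.1 − 1.5)/2 = 3.8 m; q_3 = 0.53 × 0.46 × 3.8 = 0.9264 m³/s
w_4 = (10.6 − 2.9)/2 = 3.85 m; q_4 = 0.52 × 0.72 × 3.85 = 1.441 m³/s
w_5 = (12.8 − 9.1)/2 = 1.85 m; q_5 = 0.50 × 0.49 × 1.85 = 0.4533 m³/s
w_6 = (20.3 − 10.6)/2 = 4.85 m; q_6 = 0.48 × 0.62 × 4.85 = 1.443 m³/s
Stations 1, 7 contribute zero (depth or velocity is 0).
Q = Σ qᵢ = 4.505 m³/s

4.50 m³/s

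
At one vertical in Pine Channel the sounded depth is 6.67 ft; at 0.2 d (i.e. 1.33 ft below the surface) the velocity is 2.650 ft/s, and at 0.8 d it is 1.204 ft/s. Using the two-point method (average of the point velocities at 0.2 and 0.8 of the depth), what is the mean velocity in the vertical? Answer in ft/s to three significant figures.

1.93 ft/s

v̄ = (2.650 + 1.204) / 2 = 1.927 ft/s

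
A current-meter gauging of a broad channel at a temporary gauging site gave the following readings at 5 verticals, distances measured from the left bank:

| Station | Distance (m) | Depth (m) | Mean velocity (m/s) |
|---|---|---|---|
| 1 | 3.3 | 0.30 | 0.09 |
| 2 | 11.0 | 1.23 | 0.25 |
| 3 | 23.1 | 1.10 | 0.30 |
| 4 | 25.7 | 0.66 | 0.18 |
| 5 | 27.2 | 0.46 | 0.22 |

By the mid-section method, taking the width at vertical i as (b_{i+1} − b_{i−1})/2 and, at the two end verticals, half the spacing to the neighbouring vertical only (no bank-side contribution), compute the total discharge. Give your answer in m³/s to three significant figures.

5.89 m³/s

w_1 = (11.0 − 3.3)/2 = 3.85 m; q_1 = 0.09 × 0.30 × 3.85 = 0.1040 m³/s
w_2 = (23.1 − 3.3)/2 = 9.9 m; q_2 = 0.25 × 1.23 × 9.9 = 3.044 m³/s
w_3 = (25.7 − 11.0)/2 = 7.35 m; q_3 = 0.30 × 1.10 × 7.35 = 2.426 m³/s
w_4 = (27.2 − 23.1)/2 = 2.05 m; q_4 = 0.18 × 0.66 × 2.05 = 0.2435 m³/s
w_5 = (27.2 − 25.7)/2 = 0.75 m; q_5 = 0.22 × 0.46 × 0.75 = 0.07590 m³/s
Q = Σ qᵢ = 5.893 m³/s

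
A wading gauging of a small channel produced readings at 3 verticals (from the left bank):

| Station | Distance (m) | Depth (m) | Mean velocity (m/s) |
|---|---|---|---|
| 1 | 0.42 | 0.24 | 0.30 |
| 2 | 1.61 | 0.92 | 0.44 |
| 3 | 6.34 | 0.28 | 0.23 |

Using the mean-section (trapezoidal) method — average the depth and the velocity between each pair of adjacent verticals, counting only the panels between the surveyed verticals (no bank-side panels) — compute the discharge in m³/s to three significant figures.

Panel 1-2: Δb = 1.19 m, d̄ = (0.24+0.92)/2 = 0.58, v̄ = (0.30+0.44)/2 = 0.37 → q = 1.19×0.58×0.37 = 0.2554 m³/s
Panel 2-3: Δb = 4.73 m, d̄ = (0.92+0.28)/2 = 0.6, v̄ = (0.44+0.23)/2 = 0.335 → q = 4.73×0.6×0.335 = 0.9507 m³/s
Q = Σ q = 1.206 m³/s

1.21 m³/s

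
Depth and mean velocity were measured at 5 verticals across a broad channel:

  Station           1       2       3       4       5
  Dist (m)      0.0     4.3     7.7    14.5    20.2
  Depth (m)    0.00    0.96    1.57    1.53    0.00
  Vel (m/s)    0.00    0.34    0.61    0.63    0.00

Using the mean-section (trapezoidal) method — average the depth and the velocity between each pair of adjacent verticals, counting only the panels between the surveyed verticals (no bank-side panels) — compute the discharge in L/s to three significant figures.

10300 L/s

Panel 1-2: Δb = 4.3 m, d̄ = (0.00+0.96)/2 = 0.48, v̄ = (0.00+0.34)/2 = 0.17 → q = 4.3×0.48×0.17 = 0.3509 m³/s
Panel 2-3: Δb = 3.4 m, d̄ = (0.96+1.57)/2 = 1.265, v̄ = (0.34+0.61)/2 = 0.475 → q = 3.4×1.265×0.475 = 2.043 m³/s
Panel 3-4: Δb = 6.8 m, d̄ = (1.57+1.53)/2 = 1.55, v̄ = (0.61+0.63)/2 = 0.62 → q = 6.8×1.55×0.62 = 6.535 m³/s
Panel 4-5: Δb = 5.7 m, d̄ = (1.53+0.00)/2 = 0.765, v̄ = (0.63+0.00)/2 = 0.315 → q = 5.7×0.765×0.315 = 1.374 m³/s
Q = Σ q = 10.30 m³/s
= 10.30 × 1000 = 10300 L/s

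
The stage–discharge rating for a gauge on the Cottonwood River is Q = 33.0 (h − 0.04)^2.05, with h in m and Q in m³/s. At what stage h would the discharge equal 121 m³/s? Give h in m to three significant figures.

1.92 m

h − h₀ = (Q/C)^(1/b) = (121/33.0)^(1/2.05) = 1.885 m
h = 0.04 + 1.885 = 1.925 m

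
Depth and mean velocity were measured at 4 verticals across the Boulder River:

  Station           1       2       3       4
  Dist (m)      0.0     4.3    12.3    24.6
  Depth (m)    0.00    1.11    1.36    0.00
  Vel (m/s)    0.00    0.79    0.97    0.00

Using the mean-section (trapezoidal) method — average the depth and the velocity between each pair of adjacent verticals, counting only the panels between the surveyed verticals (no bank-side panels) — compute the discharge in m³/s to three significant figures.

Panel 1-2: Δb = 4.3 m, d̄ = (0.00+1.11)/2 = 0.555, v̄ = (0.00+0.79)/2 = 0.395 → q = 4.3×0.555×0.395 = 0.9427 m³/s
Panel 2-3: Δb = 8 m, d̄ = (1.11+1.36)/2 = 1.235, v̄ = (0.79+0.97)/2 = 0.88 → q = 8×1.235×0.88 = 8.694 m³/s
Panel 3-4: Δb = 12.3 m, d̄ = (1.36+0.00)/2 = 0.68, v̄ = (0.97+0.00)/2 = 0.485 → q = 12.3×0.68×0.485 = 4.057 m³/s
Q = Σ q = 13.69 m³/s

13.7 m³/s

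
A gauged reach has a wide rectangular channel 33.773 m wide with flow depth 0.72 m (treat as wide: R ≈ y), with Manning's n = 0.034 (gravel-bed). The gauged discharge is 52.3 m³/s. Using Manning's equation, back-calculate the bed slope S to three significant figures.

0.00829

A = b·y = 33.773 × 0.72 = 24.32 m²
Wide channel: R ≈ y = 0.72 m
S = (Q·n / (1·A·R^(2/3)))² = (52.3×0.034 / (1×24.32×0.8033))² = 0.008287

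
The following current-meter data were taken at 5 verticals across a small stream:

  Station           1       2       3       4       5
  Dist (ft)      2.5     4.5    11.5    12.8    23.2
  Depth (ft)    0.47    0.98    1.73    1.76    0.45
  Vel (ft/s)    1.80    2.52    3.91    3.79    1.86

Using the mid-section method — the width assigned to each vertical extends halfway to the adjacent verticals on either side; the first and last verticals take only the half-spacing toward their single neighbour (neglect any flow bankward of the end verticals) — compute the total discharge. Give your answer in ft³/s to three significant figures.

83.4 ft³/s

w_1 = (4.5 − 2.5)/2 = 1 ft; q_1 = 1.80 × 0.47 × 1 = 0.8460 ft³/s
w_2 = (11.5 − 2.5)/2 = 4.5 ft; q_2 = 2.52 × 0.98 × 4.5 = 11.11 ft³/s
w_3 = (12.8 − 4.5)/2 = 4.15 ft; q_3 = 3.91 × 1.73 × 4.15 = 28.07 ft³/s
w_4 = (23.2 − 11.5)/2 = 5.85 ft; q_4 = 3.79 × 1.76 × 5.85 = 39.02 ft³/s
w_5 = (23.2 − 12.8)/2 = 5.2 ft; q_5 = 1.86 × 0.45 × 5.2 = 4.352 ft³/s
Q = Σ qᵢ = 83.41 ft³/s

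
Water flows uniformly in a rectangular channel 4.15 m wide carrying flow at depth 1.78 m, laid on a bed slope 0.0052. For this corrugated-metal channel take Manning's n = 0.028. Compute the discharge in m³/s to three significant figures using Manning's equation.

A = b·y = 4.15 × 1.78 = 7.387 m²
P = b + 2y = 4.15 + 2×1.78 = 7.710 m
R = A/P = 7.387/7.710 = 0.9581 m
Q = (1/n)·A·R^(2/3)·S^(1/2) = (1/0.028) × 7.387 × 0.9581^(2/3) × 0.0052^(1/2) = 18.49 m³/s

18.5 m³/s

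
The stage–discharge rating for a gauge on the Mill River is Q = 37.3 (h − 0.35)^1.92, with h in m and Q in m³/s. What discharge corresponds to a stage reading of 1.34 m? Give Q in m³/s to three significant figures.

Q = 37.3 × (1.34 − 0.35)^1.92 = 37.3 × 0.99^1.92 = 36.59 m³/s

36.6 m³/s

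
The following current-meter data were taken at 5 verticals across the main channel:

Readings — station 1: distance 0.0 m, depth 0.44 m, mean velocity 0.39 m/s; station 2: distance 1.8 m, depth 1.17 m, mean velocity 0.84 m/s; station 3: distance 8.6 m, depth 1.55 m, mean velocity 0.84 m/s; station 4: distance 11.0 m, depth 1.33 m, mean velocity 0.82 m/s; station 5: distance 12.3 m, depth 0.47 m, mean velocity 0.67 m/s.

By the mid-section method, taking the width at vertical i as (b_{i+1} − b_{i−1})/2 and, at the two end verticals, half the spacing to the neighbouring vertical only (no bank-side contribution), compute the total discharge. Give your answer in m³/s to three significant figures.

12.6 m³/s

w_1 = (1.8 − 0.0)/2 = 0.9 m; q_1 = 0.39 × 0.44 × 0.9 = 0.1544 m³/s
w_2 = (8.6 − 0.0)/2 = 4.3 m; q_2 = 0.84 × 1.17 × 4.3 = 4.226 m³/s
w_3 = (11.0 − 1.8)/2 = 4.6 m; q_3 = 0.84 × 1.55 × 4.6 = 5.989 m³/s
w_4 = (12.3 − 8.6)/2 = 1.85 m; q_4 = 0.82 × 1.33 × 1.85 = 2.018 m³/s
w_5 = (12.3 − 11.0)/2 = 0.65 m; q_5 = 0.67 × 0.47 × 0.65 = 0.2047 m³/s
Q = Σ qᵢ = 12.59 m³/s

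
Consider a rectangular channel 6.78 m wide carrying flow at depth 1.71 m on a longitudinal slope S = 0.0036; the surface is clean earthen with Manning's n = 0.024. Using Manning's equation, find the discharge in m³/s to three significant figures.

31.6 m³/s

A = b·y = 6.78 × 1.71 = 11.59 m²
P = b + 2y = 6.78 + 2×1.71 = 10.20 m
R = A/P = 11.59/10.20 = 1.137 m
Q = (1/n)·A·R^(2/3)·S^(1/2) = (1/0.024) × 11.59 × 1.137^(2/3) × 0.0036^(1/2) = 31.57 m³/s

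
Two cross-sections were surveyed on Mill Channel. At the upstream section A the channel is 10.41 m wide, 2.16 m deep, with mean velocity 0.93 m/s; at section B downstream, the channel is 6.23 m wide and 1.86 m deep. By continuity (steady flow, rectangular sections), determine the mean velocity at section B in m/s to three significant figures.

Q = A₁V₁ = (10.41×2.16) × 0.93 = 20.91 m³/s
A₂ = 6.23 × 1.86 = 11.59 m²
V₂ = Q/A₂ = 20.91/11.59 = 1.805 m/s

1.80 m/s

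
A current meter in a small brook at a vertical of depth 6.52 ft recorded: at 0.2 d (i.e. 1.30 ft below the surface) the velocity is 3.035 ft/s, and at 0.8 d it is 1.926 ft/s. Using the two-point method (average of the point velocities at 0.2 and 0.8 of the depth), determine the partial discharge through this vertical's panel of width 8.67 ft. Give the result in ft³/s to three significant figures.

140 ft³/s

v̄ = (3.035 + 1.926) / 2 = 2.481 ft/s
q = v̄ × d × w = 2.481 × 6.52 × 8.67 = 140.2 ft³/s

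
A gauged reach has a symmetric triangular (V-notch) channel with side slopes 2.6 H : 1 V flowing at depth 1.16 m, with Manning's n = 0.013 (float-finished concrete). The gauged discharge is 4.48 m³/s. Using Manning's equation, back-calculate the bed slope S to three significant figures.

0.000628

A = z·y² = 2.6×1.16² = 3.499 m²
P = 2y√(1+z²) = 2×1.16×√(1+2.6²) = 6.463 m
R = A/P = 3.499/6.463 = 0.5413 m
S = (Q·n / (1·A·R^(2/3)))² = (4.48×0.013 / (1×3.499×0.6642))² = 0.0006281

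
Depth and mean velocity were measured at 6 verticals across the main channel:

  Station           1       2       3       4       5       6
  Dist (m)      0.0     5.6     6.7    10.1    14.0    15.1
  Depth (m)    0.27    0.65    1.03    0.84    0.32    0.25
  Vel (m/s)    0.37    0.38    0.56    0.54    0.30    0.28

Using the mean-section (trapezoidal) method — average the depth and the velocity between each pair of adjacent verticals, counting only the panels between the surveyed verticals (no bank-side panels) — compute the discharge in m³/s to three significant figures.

Panel 1-2: Δb = 5.6 m, d̄ = (0.27+0.65)/2 = 0.46, v̄ = (0.37+0.38)/2 = 0.375 → q = 5.6×0.46×0.375 = 0.9660 m³/s
Panel 2-3: Δb = 1.1 m, d̄ = (0.65+1.03)/2 = 0.84, v̄ = (0.38+0.56)/2 = 0.47 → q = 1.1×0.84×0.47 = 0.4343 m³/s
Panel 3-4: Δb = 3.4 m, d̄ = (1.03+0.84)/2 = 0.935, v̄ = (0.56+0.54)/2 = 0.55 → q = 3.4×0.935×0.55 = 1.748 m³/s
Panel 4-5: Δb = 3.9 m, d̄ = (0.84+0.32)/2 = 0.58, v̄ = (0.54+0.30)/2 = 0.42 → q = 3.9×0.58×0.42 = 0.9500 m³/s
Panel 5-6: Δb = 1.1 m, d̄ = (0.32+0.25)/2 = 0.285, v̄ = (0.30+0.28)/2 = 0.29 → q = 1.1×0.285×0.29 = 0.09092 m³/s
Q = Σ q = 4.190 m³/s

4.19 m³/s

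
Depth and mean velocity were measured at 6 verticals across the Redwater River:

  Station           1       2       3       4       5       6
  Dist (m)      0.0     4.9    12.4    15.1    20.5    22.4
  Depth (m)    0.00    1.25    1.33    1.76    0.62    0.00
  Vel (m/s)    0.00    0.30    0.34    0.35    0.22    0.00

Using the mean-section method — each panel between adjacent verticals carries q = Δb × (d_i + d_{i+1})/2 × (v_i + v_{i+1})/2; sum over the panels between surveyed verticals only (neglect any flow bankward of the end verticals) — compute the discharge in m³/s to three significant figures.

Panel 1-2: Δb = 4.9 m, d̄ = (0.00+1.25)/2 = 0.625, v̄ = (0.00+0.30)/2 = 0.15 → q = 4.9×0.625×0.15 = 0.4594 m³/s
Panel 2-3: Δb = 7.5 m, d̄ = (1.25+1.33)/2 = 1.29, v̄ = (0.30+0.34)/2 = 0.32 → q = 7.5×1.29×0.32 = 3.096 m³/s
Panel 3-4: Δb = 2.7 m, d̄ = (1.33+1.76)/2 = 1.545, v̄ = (0.34+0.35)/2 = 0.345 → q = 2.7×1.545×0.345 = 1.439 m³/s
Panel 4-5: Δb = 5.4 m, d̄ = (1.76+0.62)/2 = 1.19, v̄ = (0.35+0.22)/2 = 0.285 → q = 5.4×1.19×0.285 = 1.831 m³/s
Panel 5-6: Δb = 1.9 m, d̄ = (0.62+0.00)/2 = 0.31, v̄ = (0.22+0.00)/2 = 0.11 → q = 1.9×0.31×0.11 = 0.06479 m³/s
Q = Σ q = 6.891 m³/s

6.89 m³/s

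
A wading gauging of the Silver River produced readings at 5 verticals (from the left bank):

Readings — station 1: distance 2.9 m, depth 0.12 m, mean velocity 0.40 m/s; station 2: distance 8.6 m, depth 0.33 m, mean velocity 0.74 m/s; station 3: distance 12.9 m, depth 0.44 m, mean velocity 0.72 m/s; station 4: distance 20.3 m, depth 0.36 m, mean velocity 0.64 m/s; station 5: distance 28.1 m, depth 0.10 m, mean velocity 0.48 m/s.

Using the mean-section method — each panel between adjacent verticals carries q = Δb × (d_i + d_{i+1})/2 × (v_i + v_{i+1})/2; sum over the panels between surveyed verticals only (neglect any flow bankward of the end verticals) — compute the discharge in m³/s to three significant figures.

4.96 m³/s

Panel 1-2: Δb = 5.7 m, d̄ = (0.12+0.33)/2 = 0.225, v̄ = (0.40+0.74)/2 = 0.57 → q = 5.7×0.225×0.57 = 0.7310 m³/s
Panel 2-3: Δb = 4.3 m, d̄ = (0.33+0.44)/2 = 0.385, v̄ = (0.74+0.72)/2 = 0.73 → q = 4.3×0.385×0.73 = 1.209 m³/s
Panel 3-4: Δb = 7.4 m, d̄ = (0.44+0.36)/2 = 0.4, v̄ = (0.72+0.64)/2 = 0.68 → q = 7.4×0.4×0.68 = 2.013 m³/s
Panel 4-5: Δb = 7.8 m, d̄ = (0.36+0.10)/2 = 0.23, v̄ = (0.64+0.48)/2 = 0.56 → q = 7.8×0.23×0.56 = 1.005 m³/s
Q = Σ q = 4.957 m³/s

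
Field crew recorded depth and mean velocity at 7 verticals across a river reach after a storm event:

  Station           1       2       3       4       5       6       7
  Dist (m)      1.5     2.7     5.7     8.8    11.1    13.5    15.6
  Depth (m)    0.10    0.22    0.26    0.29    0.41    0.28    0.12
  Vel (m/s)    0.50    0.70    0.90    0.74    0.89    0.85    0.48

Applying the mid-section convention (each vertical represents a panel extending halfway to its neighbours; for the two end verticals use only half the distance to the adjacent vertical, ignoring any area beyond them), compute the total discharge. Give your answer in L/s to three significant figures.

w_1 = (2.7 − 1.5)/2 = 0.6 m; q_1 = 0.50 × 0.10 × 0.6 = 0.03000 m³/s
w_2 = (5.7 − 1.5)/2 = 2.1 m; q_2 = 0.70 × 0.22 × 2.1 = 0.3234 m³/s
w_3 = (8.8 − 2.7)/2 = 3.05 m; q_3 = 0.90 × 0.26 × 3.05 = 0.7137 m³/s
w_4 = (11.1 − 5.7)/2 = 2.7 m; q_4 = 0.74 × 0.29 × 2.7 = 0.5794 m³/s
w_5 = (13.5 − 8.8)/2 = 2.35 m; q_5 = 0.89 × 0.41 × 2.35 = 0.8575 m³/s
w_6 = (15.6 − 11.1)/2 = 2.25 m; q_6 = 0.85 × 0.28 × 2.25 = 0.5355 m³/s
w_7 = (15.6 − 13.5)/2 = 1.05 m; q_7 = 0.48 × 0.12 × 1.05 = 0.06048 m³/s
Q = Σ qᵢ = 3.100 m³/s
= 3.100 × 1000 = 3100 L/s

3100 L/s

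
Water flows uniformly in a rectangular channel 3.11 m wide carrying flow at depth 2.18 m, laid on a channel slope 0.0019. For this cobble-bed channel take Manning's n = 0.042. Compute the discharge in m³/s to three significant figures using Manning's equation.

A = b·y = 3.11 × 2.18 = 6.780 m²
P = b + 2y = 3.11 + 2×2.18 = 7.470 m
R = A/P = 6.780/7.470 = 0.9076 m
Q = (1/n)·A·R^(2/3)·S^(1/2) = (1/0.042) × 6.780 × 0.9076^(2/3) × 0.0019^(1/2) = 6.596 m³/s

6.60 m³/s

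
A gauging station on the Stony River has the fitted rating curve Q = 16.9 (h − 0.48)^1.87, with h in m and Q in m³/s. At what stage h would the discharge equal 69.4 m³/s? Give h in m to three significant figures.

h − h₀ = (Q/C)^(1/b) = (69.4/16.9)^(1/1.87) = 2.128 m
h = 0.48 + 2.128 = 2.608 m

2.61 m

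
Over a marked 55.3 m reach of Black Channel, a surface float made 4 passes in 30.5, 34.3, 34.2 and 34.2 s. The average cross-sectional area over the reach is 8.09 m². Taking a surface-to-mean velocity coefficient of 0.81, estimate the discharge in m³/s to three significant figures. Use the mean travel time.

10.9 m³/s

t̄ = (30.5 + 34.3 + 34.2 + 34.2) / 4 = 33.3 s
v_surface = L / t̄ = 55.3 / 33.3 = 1.661 m/s
v_mean = 0.81 × 1.661 = 1.345 m/s
Q = A × v_mean = 8.09 × 1.345 = 10.88 m³/s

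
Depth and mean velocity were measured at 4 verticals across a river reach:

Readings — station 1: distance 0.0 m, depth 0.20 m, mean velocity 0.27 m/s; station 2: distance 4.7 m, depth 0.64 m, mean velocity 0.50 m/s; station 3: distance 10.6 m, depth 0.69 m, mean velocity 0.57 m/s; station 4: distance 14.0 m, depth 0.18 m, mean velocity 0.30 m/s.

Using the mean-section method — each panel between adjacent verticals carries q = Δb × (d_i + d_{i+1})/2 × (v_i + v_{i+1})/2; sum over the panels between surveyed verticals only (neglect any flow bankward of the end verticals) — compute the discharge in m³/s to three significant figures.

Panel 1-2: Δb = 4.7 m, d̄ = (0.20+0.64)/2 = 0.42, v̄ = (0.27+0.50)/2 = 0.385 → q = 4.7×0.42×0.385 = 0.7600 m³/s
Panel 2-3: Δb = 5.9 m, d̄ = (0.64+0.69)/2 = 0.665, v̄ = (0.50+0.57)/2 = 0.535 → q = 5.9×0.665×0.535 = 2.099 m³/s
Panel 3-4: Δb = 3.4 m, d̄ = (0.69+0.18)/2 = 0.435, v̄ = (0.57+0.30)/2 = 0.435 → q = 3.4×0.435×0.435 = 0.6434 m³/s
Q = Σ q = 3.502 m³/s

3.50 m³/s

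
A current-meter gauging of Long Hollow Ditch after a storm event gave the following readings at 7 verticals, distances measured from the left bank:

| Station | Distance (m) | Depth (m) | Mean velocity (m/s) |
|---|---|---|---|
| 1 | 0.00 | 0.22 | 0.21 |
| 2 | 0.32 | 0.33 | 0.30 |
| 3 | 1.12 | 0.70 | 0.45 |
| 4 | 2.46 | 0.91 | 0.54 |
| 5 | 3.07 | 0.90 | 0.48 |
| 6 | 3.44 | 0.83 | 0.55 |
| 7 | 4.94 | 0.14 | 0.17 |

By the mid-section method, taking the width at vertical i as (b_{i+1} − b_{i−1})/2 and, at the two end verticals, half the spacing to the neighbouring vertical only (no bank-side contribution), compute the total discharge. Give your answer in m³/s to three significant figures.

1.54 m³/s

w_1 = (0.32 − 0.00)/2 = 0.16 m; q_1 = 0.21 × 0.22 × 0.16 = 0.007392 m³/s
w_2 = (1.12 − 0.00)/2 = 0.56 m; q_2 = 0.30 × 0.33 × 0.56 = 0.05544 m³/s
w_3 = (2.46 − 0.32)/2 = 1.07 m; q_3 = 0.45 × 0.70 × 1.07 = 0.3371 m³/s
w_4 = (3.07 − 1.12)/2 = 0.975 m; q_4 = 0.54 × 0.91 × 0.975 = 0.4791 m³/s
w_5 = (3.44 − 2.46)/2 = 0.49 m; q_5 = 0.48 × 0.90 × 0.49 = 0.2117 m³/s
w_6 = (4.94 − 3.07)/2 = 0.935 m; q_6 = 0.55 × 0.83 × 0.935 = 0.4268 m³/s
w_7 = (4.94 − 3.44)/2 = 0.75 m; q_7 = 0.17 × 0.14 × 0.75 = 0.01785 m³/s
Q = Σ qᵢ = 1.535 m³/s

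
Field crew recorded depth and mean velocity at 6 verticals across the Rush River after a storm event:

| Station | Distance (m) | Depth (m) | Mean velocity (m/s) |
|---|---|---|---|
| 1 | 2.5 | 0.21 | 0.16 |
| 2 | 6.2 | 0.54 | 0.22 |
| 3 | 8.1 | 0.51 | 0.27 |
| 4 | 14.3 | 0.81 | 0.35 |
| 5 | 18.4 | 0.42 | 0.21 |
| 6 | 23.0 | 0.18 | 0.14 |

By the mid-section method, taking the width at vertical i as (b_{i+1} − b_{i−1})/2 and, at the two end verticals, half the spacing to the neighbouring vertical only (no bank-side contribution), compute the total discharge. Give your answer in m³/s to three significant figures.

2.85 m³/s

w_1 = (6.2 − 2.5)/2 = 1.85 m; q_1 = 0.16 × 0.21 × 1.85 = 0.06216 m³/s
w_2 = (8.1 − 2.5)/2 = 2.8 m; q_2 = 0.22 × 0.54 × 2.8 = 0.3326 m³/s
w_3 = (14.3 − 6.2)/2 = 4.05 m; q_3 = 0.27 × 0.51 × 4.05 = 0.5577 m³/s
w_4 = (18.4 − 8.1)/2 = 5.15 m; q_4 = 0.35 × 0.81 × 5.15 = 1.460 m³/s
w_5 = (23.0 − 14.3)/2 = 4.35 m; q_5 = 0.21 × 0.42 × 4.35 = 0.3837 m³/s
w_6 = (23.0 − 18.4)/2 = 2.3 m; q_6 = 0.14 × 0.18 × 2.3 = 0.05796 m³/s
Q = Σ qᵢ = 2.854 m³/s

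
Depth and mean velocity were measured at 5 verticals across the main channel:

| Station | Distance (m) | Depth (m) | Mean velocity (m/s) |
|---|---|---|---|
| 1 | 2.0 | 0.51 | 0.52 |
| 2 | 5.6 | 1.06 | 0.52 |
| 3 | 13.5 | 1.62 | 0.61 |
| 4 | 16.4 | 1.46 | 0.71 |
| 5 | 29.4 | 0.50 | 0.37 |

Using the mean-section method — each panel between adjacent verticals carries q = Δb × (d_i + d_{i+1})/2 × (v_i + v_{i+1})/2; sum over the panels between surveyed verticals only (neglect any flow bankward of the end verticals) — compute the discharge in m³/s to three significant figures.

Panel 1-2: Δb = 3.6 m, d̄ = (0.51+1.06)/2 = 0.785, v̄ = (0.52+0.52)/2 = 0.52 → q = 3.6×0.785×0.52 = 1.470 m³/s
Panel 2-3: Δb = 7.9 m, d̄ = (1.06+1.62)/2 = 1.34, v̄ = (0.52+0.61)/2 = 0.565 → q = 7.9×1.34×0.565 = 5.981 m³/s
Panel 3-4: Δb = 2.9 m, d̄ = (1.62+1.46)/2 = 1.54, v̄ = (0.61+0.71)/2 = 0.66 → q = 2.9×1.54×0.66 = 2.948 m³/s
Panel 4-5: Δb = 13 m, d̄ = (1.46+0.50)/2 = 0.98, v̄ = (0.71+0.37)/2 = 0.54 → q = 13×0.98×0.54 = 6.880 m³/s
Q = Σ q = 17.28 m³/s

17.3 m³/s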